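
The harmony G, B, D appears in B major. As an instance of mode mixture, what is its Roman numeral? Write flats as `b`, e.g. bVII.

The root G is the lowered 6th scale degree — diatonically B major has G# there. Diatonically B major has G#m (vi) on that degree; G–B–D is instead the major chord native to B minor, so it takes the label bVI.

bVI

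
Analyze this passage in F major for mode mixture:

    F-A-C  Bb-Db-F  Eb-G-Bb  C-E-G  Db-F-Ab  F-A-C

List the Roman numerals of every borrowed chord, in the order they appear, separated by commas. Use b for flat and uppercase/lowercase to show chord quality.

iv, bVII, bVI

The diatonic triads in F major are F, Gm, Am, Bb, C, Dm, Edim. Of the given chords, F–A–C = F and C–E–G = C are diatonic. But Bb–Db–F is foreign: the diatonic IV on degree 4 is Bb, whereas Bbm comes from F minor. It is labeled iv. But Eb–G–Bb is foreign: the diatonic vii° on degree 7 is Edim, whereas Eb comes from F minor. It is labeled bVII. Db–F–Ab is not: scale degree 6 in F major carries Dm (vi). In F minor the chord on that degree is Db, so here it functions as bVI, borrowed from the parallel minor.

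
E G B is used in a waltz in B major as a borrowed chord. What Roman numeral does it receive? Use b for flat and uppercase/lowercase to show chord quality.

The root E is the diatonic 4th degree of B major; the borrowing shows in the chord quality. E–G–B is a minor chord — the form found in B minor, not the diatonic IV (E). Borrowed into B major it is written iv.

iv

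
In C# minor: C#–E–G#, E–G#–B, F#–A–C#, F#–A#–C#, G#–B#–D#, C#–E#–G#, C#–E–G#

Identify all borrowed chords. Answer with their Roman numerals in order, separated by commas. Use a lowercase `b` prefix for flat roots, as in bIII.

IV, I

In C# minor (with V from harmonic minor) the diatonic chords are C#m, D#dim, E, F#m, G#, A, B. Of the given chords, C#–E–G# = C#m, E–G#–B = E, F#–A–C# = F#m and G#–B#–D# = G# are diatonic. F#–A#–C# doesn't fit — on degree 4 C# minor would have F#m (iv). F# is the degree-4 chord of C# major, so it is the borrowed IV. C#–E#–G# is not: scale degree 1 in C# minor carries C#m (i). In C# major the chord on that degree is C#, so here it functions as I, borrowed from the parallel major.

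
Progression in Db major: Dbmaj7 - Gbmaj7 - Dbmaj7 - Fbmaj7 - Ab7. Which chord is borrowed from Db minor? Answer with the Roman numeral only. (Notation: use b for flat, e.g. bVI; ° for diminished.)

In Db major the diatonic chords are Db, Ebm, Fm, Gb, Ab, Bbm, Cdim. Dbmaj7, Gbmaj7 and Ab7 are all diatonic. But Fbmaj7 (Fb–Ab–Cb–Eb) is foreign: the diatonic iii on degree 3 is Fm, whereas Fbmaj7 comes from Db minor. It is labeled bIIImaj7.

bIIImaj7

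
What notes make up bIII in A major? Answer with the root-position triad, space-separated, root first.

C E G

Scale degree 3 in A major is C#. bIII uses the lowered form, C, taken from A minor. Stacking thirds in A minor on C gives C–E–G.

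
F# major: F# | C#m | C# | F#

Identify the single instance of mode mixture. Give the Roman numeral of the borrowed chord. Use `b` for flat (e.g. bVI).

F# major has the diatonic set F#, G#m, A#m, B, C#, D#m, E#dim. F# and C# both belong to that set. C#m (C#–E–G#) is not: scale degree 5 in F# major carries C# (V). In F# minor the chord on that degree is C#m, so here it functions as v, borrowed from the parallel minor.

v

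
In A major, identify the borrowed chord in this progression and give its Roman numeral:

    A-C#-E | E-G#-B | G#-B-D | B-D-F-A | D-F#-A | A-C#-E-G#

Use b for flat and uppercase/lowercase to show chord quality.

A major has the diatonic set A, Bm, C#m, D, E, F#m, G#dim. A–C#–E = A, E–G#–B = E, G#–B–D = G#dim, D–F#–A = D and A–C#–E–G# = Amaj7 are all diatonic. B–D–F–A is not: scale degree 2 in A major carries Bm (ii). In A minor the chord on that degree is Bm7b5, so here it functions as iiø7, borrowed from the parallel minor.

iiø7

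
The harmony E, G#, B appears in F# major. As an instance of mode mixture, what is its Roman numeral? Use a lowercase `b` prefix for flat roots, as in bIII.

E is the lowered form of scale degree 7 in F# major (the diatonic degree 7 is E#). Diatonically F# major has E#dim (vii°) on that degree; E–G#–B is instead the major chord native to F# minor, so it takes the label bVII.

bVII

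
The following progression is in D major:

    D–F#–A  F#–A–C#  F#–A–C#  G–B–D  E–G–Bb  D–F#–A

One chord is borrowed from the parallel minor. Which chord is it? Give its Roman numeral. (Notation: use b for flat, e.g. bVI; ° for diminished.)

In D major the diatonic chords are D, Em, F#m, G, A, Bm, C#dim. D–F#–A = D, F#–A–C# = F#m and G–B–D = G are all diatonic. E–G–Bb doesn't fit — on degree 2 D major would have Em (ii). Edim is the degree-2 chord of D minor, so it is the borrowed ii°.

ii°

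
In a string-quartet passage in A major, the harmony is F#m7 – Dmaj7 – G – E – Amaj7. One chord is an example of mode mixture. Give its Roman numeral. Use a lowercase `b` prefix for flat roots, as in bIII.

bVII

In A major the diatonic chords are A, Bm, C#m, D, E, F#m, G#dim. F#m7, Dmaj7, E and Amaj7 all belong to that set. But G (G–B–D) is foreign: the diatonic vii° on degree 7 is G#dim, whereas G comes from A minor. It is labeled bVII.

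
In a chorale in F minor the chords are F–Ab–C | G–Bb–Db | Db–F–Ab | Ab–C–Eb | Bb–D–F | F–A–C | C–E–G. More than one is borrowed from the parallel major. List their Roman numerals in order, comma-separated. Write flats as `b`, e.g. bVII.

IV, I

The diatonic triads in F minor (with V from harmonic minor) are Fm, Gdim, Ab, Bbm, C, Db, Eb. Of the given chords, F–Ab–C = Fm, G–Bb–Db = Gdim, Db–F–Ab = Db, Ab–C–Eb = Ab and C–E–G = C are diatonic. But Bb–D–F is foreign: the diatonic iv on degree 4 is Bbm, whereas Bb comes from F major. It is labeled IV. F–A–C doesn't fit — on degree 1 F minor would have Fm (i). F is the degree-1 chord of F major, so it is the borrowed I.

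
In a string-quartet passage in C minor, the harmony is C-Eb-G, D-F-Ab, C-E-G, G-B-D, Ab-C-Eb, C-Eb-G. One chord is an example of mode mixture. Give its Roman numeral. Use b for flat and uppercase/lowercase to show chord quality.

C minor has the diatonic set Cm, Ddim, Eb, Fm, G, Ab, Bb (with V from harmonic minor). C–Eb–G = Cm, D–F–Ab = Ddim, G–B–D = G and Ab–C–Eb = Ab are all diatonic. C–E–G is not: scale degree 1 in C minor carries Cm (i). In C major the chord on that degree is C, so here it functions as I, borrowed from the parallel major.

I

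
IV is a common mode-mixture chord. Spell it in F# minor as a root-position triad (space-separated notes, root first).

The root, B, is scale degree 4 — the same note in F# minor and F# major; only the chord quality changes. Building the major chord from the parallel major on B: B–D#–F#.

B D# F#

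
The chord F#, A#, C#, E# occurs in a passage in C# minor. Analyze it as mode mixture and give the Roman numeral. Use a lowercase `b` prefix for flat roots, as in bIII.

F# is scale degree 4 in C# minor. F#–A#–C#–E# is a major-seventh chord — the form found in C# major, not the diatonic iv (F#m). Borrowed into C# minor it is written IVmaj7.

IVmaj7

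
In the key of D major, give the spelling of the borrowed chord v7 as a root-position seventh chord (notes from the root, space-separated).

The root, A, is scale degree 5 — the same note in D major and D minor; only the chord quality changes. In D minor the chord on A is A–C–E–G.

A C E G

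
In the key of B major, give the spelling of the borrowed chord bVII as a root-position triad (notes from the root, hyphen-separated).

Scale degree 7 in B major is A#. bVII uses the lowered form, A, taken from B minor. Stacking thirds in B minor on A gives A–C#–E.

A-C#-E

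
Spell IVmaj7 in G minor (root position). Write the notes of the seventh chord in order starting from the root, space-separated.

The root, C, is scale degree 4 — the same note in G minor and G major; only the chord quality changes. Building the major-seventh chord from the parallel major on C: C–E–G–B.

C E G B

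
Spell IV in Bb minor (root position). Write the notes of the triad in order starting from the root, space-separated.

Eb G Bb

IV is built on scale degree 4, which is Eb in both Bb minor and its parallel. In Bb major the chord on Eb is Eb–G–Bb.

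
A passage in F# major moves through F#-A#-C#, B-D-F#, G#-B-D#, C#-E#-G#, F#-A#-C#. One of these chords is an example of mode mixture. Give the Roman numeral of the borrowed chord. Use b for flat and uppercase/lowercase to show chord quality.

The diatonic triads in F# major are F#, G#m, A#m, B, C#, D#m, E#dim. F#–A#–C# = F#, G#–B–D# = G#m and C#–E#–G# = C# all belong to that set. B–D–F# is not: scale degree 4 in F# major carries B (IV). In F# minor the chord on that degree is Bm, so here it functions as iv, borrowed from the parallel minor.

iv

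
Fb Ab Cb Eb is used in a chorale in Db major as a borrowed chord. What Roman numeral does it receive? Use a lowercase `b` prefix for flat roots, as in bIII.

Fb is the lowered form of scale degree 3 in Db major (the diatonic degree 3 is F). The diatonic chord on degree 3 would be Fm (iii), but Fb–Ab–Cb–Eb is the major-seventh chord from Db minor. As a borrowed chord it is labeled bIIImaj7.

bIIImaj7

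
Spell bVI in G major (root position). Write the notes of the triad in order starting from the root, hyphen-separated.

Eb-G-Bb

Scale degree 6 in G major is E. bVI uses the lowered form, Eb, taken from G minor. Stacking thirds in G minor on Eb gives Eb–G–Bb.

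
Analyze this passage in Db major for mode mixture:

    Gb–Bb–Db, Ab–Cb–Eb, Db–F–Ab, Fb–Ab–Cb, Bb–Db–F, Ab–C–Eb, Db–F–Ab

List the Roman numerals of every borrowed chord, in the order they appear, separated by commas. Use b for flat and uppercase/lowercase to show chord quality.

v, bIII

Db major has the diatonic set Db, Ebm, Fm, Gb, Ab, Bbm, Cdim. Gb–Bb–Db = Gb, Db–F–Ab = Db, Bb–Db–F = Bbm and Ab–C–Eb = Ab all belong to that set. Ab–Cb–Eb doesn't fit — on degree 5 Db major would have Ab (V). Abm is the degree-5 chord of Db minor, so it is the borrowed v. But Fb–Ab–Cb is foreign: the diatonic iii on degree 3 is Fm, whereas Fb comes from Db minor. It is labeled bIII.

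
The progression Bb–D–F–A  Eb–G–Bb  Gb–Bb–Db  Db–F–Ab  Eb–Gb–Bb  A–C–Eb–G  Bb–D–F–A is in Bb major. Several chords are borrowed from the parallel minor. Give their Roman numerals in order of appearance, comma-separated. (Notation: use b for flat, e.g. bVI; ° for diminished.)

bVI, bIII, iv

The diatonic triads in Bb major are Bb, Cm, Dm, Eb, F, Gm, Adim. Bb–D–F–A = Bbmaj7, Eb–G–Bb = Eb and A–C–Eb–G = Am7b5 all belong to that set. Gb–Bb–Db doesn't fit — on degree 6 Bb major would have Gm (vi). Gb is the degree-6 chord of Bb minor, so it is the borrowed bVI. Db–F–Ab doesn't fit — on degree 3 Bb major would have Dm (iii). Db is the degree-3 chord of Bb minor, so it is the borrowed bIII. But Eb–Gb–Bb is foreign: the diatonic IV on degree 4 is Eb, whereas Ebm comes from Bb minor. It is labeled iv.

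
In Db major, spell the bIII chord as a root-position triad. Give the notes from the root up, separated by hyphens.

Scale degree 3 in Db major is F. bIII uses the lowered form, Fb, taken from Db minor. Stacking thirds in Db minor on Fb gives Fb–Ab–Cb.

Fb-Ab-Cb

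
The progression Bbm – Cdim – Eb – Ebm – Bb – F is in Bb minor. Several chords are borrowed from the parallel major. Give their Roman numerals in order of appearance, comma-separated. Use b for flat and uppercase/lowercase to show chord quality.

Bb minor has the diatonic set Bbm, Cdim, Db, Ebm, F, Gb, Ab (with V from harmonic minor). Bbm, Cdim, Ebm and F all belong to that set. Eb (Eb–G–Bb) doesn't fit — on degree 4 Bb minor would have Ebm (iv). Eb is the degree-4 chord of Bb major, so it is the borrowed IV. But Bb (Bb–D–F) is foreign: the diatonic i on degree 1 is Bbm, whereas Bb comes from Bb major. It is labeled I.

IV, I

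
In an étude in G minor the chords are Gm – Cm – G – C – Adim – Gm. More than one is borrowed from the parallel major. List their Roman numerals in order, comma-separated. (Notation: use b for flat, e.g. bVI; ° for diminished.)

I, IV

In G minor (with V from harmonic minor) the diatonic chords are Gm, Adim, Bb, Cm, D, Eb, F. Of the given chords, Gm, Cm and Adim are diatonic. But G (G–B–D) is foreign: the diatonic i on degree 1 is Gm, whereas G comes from G major. It is labeled I. C (C–E–G) doesn't fit — on degree 4 G minor would have Cm (iv). C is the degree-4 chord of G major, so it is the borrowed IV.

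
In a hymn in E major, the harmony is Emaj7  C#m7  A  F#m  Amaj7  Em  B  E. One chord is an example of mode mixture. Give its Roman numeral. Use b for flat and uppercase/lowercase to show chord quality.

E major has the diatonic set E, F#m, G#m, A, B, C#m, D#dim. Emaj7, C#m7, A, F#m, Amaj7, B and E are all diatonic. Em (E–G–B) doesn't fit — on degree 1 E major would have E (I). Em is the degree-1 chord of E minor, so it is the borrowed i.

i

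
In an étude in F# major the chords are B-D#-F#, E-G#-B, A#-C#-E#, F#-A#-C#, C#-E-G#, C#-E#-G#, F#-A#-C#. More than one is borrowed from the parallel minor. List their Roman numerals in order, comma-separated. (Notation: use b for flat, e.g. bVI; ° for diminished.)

The diatonic triads in F# major are F#, G#m, A#m, B, C#, D#m, E#dim. B–D#–F# = B, A#–C#–E# = A#m, F#–A#–C# = F# and C#–E#–G# = C# all belong to that set. E–G#–B doesn't fit — on degree 7 F# major would have E#dim (vii°). E is the degree-7 chord of F# minor, so it is the borrowed bVII. C#–E–G# is not: scale degree 5 in F# major carries C# (V). In F# minor the chord on that degree is C#m, so here it functions as v, borrowed from the parallel minor.

bVII, v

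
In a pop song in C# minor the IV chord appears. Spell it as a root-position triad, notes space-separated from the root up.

The root, F#, is scale degree 4 — the same note in C# minor and C# major; only the chord quality changes. Building the major chord from the parallel major on F#: F#–A#–C#.

F# A# C#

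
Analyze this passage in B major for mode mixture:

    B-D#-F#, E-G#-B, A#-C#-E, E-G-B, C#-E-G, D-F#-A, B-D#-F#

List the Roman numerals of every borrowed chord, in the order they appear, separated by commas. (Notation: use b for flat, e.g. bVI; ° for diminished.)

iv, ii°, bIII

The diatonic triads in B major are B, C#m, D#m, E, F#, G#m, A#dim. B–D#–F# = B, E–G#–B = E and A#–C#–E = A#dim all belong to that set. But E–G–B is foreign: the diatonic IV on degree 4 is E, whereas Em comes from B minor. It is labeled iv. C#–E–G doesn't fit — on degree 2 B major would have C#m (ii). C#dim is the degree-2 chord of B minor, so it is the borrowed ii°. D–F#–A doesn't fit — on degree 3 B major would have D#m (iii). D is the degree-3 chord of B minor, so it is the borrowed bIII.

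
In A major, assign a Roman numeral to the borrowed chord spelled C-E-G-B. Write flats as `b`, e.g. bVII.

bIIImaj7

In A major scale degree 3 is C#; C is its lowered form, from A minor. Diatonically A major has C#m (iii) on that degree; C–E–G–B is instead the major-seventh chord native to A minor, so it takes the label bIIImaj7.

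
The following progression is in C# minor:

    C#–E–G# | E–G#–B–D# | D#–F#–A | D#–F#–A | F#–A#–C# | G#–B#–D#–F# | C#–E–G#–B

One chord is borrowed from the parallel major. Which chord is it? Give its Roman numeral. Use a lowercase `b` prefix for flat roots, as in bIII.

IV

C# minor has the diatonic set C#m, D#dim, E, F#m, G#, A, B (with V from harmonic minor). Of the given chords, C#–E–G# = C#m, E–G#–B–D# = Emaj7, D#–F#–A = D#dim, G#–B#–D#–F# = G#7 and C#–E–G#–B = C#m7 are diatonic. F#–A#–C# doesn't fit — on degree 4 C# minor would have F#m (iv). F# is the degree-4 chord of C# major, so it is the borrowed IV.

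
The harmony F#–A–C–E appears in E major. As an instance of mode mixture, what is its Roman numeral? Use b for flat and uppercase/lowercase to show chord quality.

F# is scale degree 2 in E major. F#–A–C–E is a half-diminished-seventh chord — the form found in E minor, not the diatonic ii (F#m). Borrowed into E major it is written iiø7.

iiø7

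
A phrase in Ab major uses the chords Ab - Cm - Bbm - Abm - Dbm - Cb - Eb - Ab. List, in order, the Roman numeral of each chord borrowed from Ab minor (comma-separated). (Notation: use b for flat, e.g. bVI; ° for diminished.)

i, iv, bIII

The diatonic triads in Ab major are Ab, Bbm, Cm, Db, Eb, Fm, Gdim. Of the given chords, Ab, Cm, Bbm and Eb are diatonic. Abm (Ab–Cb–Eb) doesn't fit — on degree 1 Ab major would have Ab (I). Abm is the degree-1 chord of Ab minor, so it is the borrowed i. Dbm (Db–Fb–Ab) is not: scale degree 4 in Ab major carries Db (IV). In Ab minor the chord on that degree is Dbm, so here it functions as iv, borrowed from the parallel minor. Cb (Cb–Eb–Gb) doesn't fit — on degree 3 Ab major would have Cm (iii). Cb is the degree-3 chord of Ab minor, so it is the borrowed bIII.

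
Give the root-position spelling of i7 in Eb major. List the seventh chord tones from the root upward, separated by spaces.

i7 is built on scale degree 1, which is Eb in both Eb major and its parallel. Stacking thirds in Eb minor on Eb gives Eb–Gb–Bb–Db.

Eb Gb Bb Db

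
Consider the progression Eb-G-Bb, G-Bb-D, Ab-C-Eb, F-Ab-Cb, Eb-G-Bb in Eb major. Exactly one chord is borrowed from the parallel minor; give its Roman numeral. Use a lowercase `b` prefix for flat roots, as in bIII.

The diatonic triads in Eb major are Eb, Fm, Gm, Ab, Bb, Cm, Ddim. Eb–G–Bb = Eb, G–Bb–D = Gm and Ab–C–Eb = Ab all belong to that set. F–Ab–Cb doesn't fit — on degree 2 Eb major would have Fm (ii). Fdim is the degree-2 chord of Eb minor, so it is the borrowed ii°.

ii°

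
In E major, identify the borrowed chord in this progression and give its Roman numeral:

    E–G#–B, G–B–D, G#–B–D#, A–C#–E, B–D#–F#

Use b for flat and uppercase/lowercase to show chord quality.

E major has the diatonic set E, F#m, G#m, A, B, C#m, D#dim. Of the given chords, E–G#–B = E, G#–B–D# = G#m, A–C#–E = A and B–D#–F# = B are diatonic. But G–B–D is foreign: the diatonic iii on degree 3 is G#m, whereas G comes from E minor. It is labeled bIII.

bIII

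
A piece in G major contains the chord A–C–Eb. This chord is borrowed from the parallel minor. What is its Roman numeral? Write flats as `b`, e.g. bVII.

ii°

A is scale degree 2 in G major. Diatonically G major has Am (ii) on that degree; A–C–Eb is instead the diminished chord native to G minor, so it takes the label ii°.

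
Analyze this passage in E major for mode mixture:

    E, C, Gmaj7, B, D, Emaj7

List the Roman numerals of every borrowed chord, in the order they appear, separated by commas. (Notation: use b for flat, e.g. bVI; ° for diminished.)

bVI, bIIImaj7, bVII

E major has the diatonic set E, F#m, G#m, A, B, C#m, D#dim. E, B and Emaj7 all belong to that set. C (C–E–G) is not: scale degree 6 in E major carries C#m (vi). In E minor the chord on that degree is C, so here it functions as bVI, borrowed from the parallel minor. But Gmaj7 (G–B–D–F#) is foreign: the diatonic iii on degree 3 is G#m, whereas Gmaj7 comes from E minor. It is labeled bIIImaj7. D (D–F#–A) is not: scale degree 7 in E major carries D#dim (vii°). In E minor the chord on that degree is D, so here it functions as bVII, borrowed from the parallel minor.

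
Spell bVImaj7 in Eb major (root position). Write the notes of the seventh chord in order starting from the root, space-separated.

Scale degree 6 in Eb major is C. bVImaj7 uses the lowered form, Cb, taken from Eb minor. Building the major-seventh chord from the parallel minor on Cb: Cb–Eb–Gb–Bb.

Cb Eb Gb Bb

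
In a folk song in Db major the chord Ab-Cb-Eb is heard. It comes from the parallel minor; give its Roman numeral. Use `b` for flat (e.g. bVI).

v

Ab is scale degree 5 in Db major. Ab–Cb–Eb is a minor chord — the form found in Db minor, not the diatonic V (Ab). Borrowed into Db major it is written v.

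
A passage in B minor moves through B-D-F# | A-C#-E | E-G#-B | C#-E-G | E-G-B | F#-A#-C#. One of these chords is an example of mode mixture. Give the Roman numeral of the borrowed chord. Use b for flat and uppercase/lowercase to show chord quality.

B minor has the diatonic set Bm, C#dim, D, Em, F#, G, A (with V from harmonic minor). B–D–F# = Bm, A–C#–E = A, C#–E–G = C#dim, E–G–B = Em and F#–A#–C# = F# all belong to that set. But E–G#–B is foreign: the diatonic iv on degree 4 is Em, whereas E comes from B major. It is labeled IV.

IV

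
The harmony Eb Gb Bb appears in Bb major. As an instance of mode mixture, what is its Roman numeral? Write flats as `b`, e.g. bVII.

The root Eb is the diatonic 4th degree of Bb major; the borrowing shows in the chord quality. The diatonic chord on degree 4 would be Eb (IV), but Eb–Gb–Bb is the minor chord from Bb minor. As a borrowed chord it is labeled iv.

iv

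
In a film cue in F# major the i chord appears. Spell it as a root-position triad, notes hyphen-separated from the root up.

F#-A-C#

i is built on scale degree 1, which is F# in both F# major and its parallel. Stacking thirds in F# minor on F# gives F#–A–C#.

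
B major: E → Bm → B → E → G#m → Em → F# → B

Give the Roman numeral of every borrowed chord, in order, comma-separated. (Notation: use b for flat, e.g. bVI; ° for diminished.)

i, iv

B major has the diatonic set B, C#m, D#m, E, F#, G#m, A#dim. E, B, G#m and F# are all diatonic. Bm (B–D–F#) is not: scale degree 1 in B major carries B (I). In B minor the chord on that degree is Bm, so here it functions as i, borrowed from the parallel minor. But Em (E–G–B) is foreign: the diatonic IV on degree 4 is E, whereas Em comes from B minor. It is labeled iv.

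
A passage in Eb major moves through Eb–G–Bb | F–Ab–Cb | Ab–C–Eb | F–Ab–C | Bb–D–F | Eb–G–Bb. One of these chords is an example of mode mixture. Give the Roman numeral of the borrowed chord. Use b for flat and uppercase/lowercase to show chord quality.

ii°

In Eb major the diatonic chords are Eb, Fm, Gm, Ab, Bb, Cm, Ddim. Eb–G–Bb = Eb, Ab–C–Eb = Ab, F–Ab–C = Fm and Bb–D–F = Bb are all diatonic. F–Ab–Cb is not: scale degree 2 in Eb major carries Fm (ii). In Eb minor the chord on that degree is Fdim, so here it functions as ii°, borrowed from the parallel minor.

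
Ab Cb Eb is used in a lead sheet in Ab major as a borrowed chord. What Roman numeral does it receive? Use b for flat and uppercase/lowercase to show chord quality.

i

The root Ab is the diatonic 1st degree of Ab major; the borrowing shows in the chord quality. Diatonically Ab major has Ab (I) on that degree; Ab–Cb–Eb is instead the minor chord native to Ab minor, so it takes the label i.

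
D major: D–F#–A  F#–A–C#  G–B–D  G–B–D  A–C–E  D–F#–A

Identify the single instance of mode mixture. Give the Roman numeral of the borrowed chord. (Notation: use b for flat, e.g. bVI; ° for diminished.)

v

D major has the diatonic set D, Em, F#m, G, A, Bm, C#dim. D–F#–A = D, F#–A–C# = F#m and G–B–D = G all belong to that set. A–C–E is not: scale degree 5 in D major carries A (V). In D minor the chord on that degree is Am, so here it functions as v, borrowed from the parallel minor.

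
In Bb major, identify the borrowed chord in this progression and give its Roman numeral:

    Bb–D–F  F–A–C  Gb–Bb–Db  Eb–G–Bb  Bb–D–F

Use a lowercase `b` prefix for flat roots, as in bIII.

The diatonic triads in Bb major are Bb, Cm, Dm, Eb, F, Gm, Adim. Bb–D–F = Bb, F–A–C = F and Eb–G–Bb = Eb are all diatonic. Gb–Bb–Db doesn't fit — on degree 6 Bb major would have Gm (vi). Gb is the degree-6 chord of Bb minor, so it is the borrowed bVI.

bVI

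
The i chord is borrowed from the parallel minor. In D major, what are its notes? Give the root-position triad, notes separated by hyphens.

D-F-A

i is built on scale degree 1, which is D in both D major and its parallel. Building the minor chord from the parallel minor on D: D–F–A.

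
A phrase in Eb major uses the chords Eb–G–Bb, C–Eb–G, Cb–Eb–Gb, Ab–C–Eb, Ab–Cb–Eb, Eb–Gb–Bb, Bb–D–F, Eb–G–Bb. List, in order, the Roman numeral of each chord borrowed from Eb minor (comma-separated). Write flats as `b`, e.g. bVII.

bVI, iv, i

In Eb major the diatonic chords are Eb, Fm, Gm, Ab, Bb, Cm, Ddim. Eb–G–Bb = Eb, C–Eb–G = Cm, Ab–C–Eb = Ab and Bb–D–F = Bb all belong to that set. Cb–Eb–Gb is not: scale degree 6 in Eb major carries Cm (vi). In Eb minor the chord on that degree is Cb, so here it functions as bVI, borrowed from the parallel minor. Ab–Cb–Eb is not: scale degree 4 in Eb major carries Ab (IV). In Eb minor the chord on that degree is Abm, so here it functions as iv, borrowed from the parallel minor. But Eb–Gb–Bb is foreign: the diatonic I on degree 1 is Eb, whereas Ebm comes from Eb minor. It is labeled i.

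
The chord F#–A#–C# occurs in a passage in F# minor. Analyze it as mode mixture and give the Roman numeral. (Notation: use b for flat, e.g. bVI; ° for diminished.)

I

The root F# is the diatonic 1st degree of F# minor; the borrowing shows in the chord quality. The diatonic chord on degree 1 would be F#m (i), but F#–A#–C# is the major chord from F# major. As a borrowed chord it is labeled I.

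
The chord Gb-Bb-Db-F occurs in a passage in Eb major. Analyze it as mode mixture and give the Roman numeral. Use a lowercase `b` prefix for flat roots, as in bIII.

bIIImaj7

In Eb major scale degree 3 is G; Gb is its lowered form, from Eb minor. Gb–Bb–Db–F is a major-seventh chord — the form found in Eb minor, not the diatonic iii (Gm). Borrowed into Eb major it is written bIIImaj7.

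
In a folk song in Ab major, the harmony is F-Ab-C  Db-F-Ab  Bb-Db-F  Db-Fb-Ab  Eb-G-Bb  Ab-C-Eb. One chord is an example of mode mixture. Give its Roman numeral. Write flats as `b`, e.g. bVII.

iv

The diatonic triads in Ab major are Ab, Bbm, Cm, Db, Eb, Fm, Gdim. Of the given chords, F–Ab–C = Fm, Db–F–Ab = Db, Bb–Db–F = Bbm, Eb–G–Bb = Eb and Ab–C–Eb = Ab are diatonic. But Db–Fb–Ab is foreign: the diatonic IV on degree 4 is Db, whereas Dbm comes from Ab minor. It is labeled iv.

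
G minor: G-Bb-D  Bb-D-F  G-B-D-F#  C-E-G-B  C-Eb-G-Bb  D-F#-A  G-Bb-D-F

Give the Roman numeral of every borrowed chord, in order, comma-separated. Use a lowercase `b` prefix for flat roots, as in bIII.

Imaj7, IVmaj7

G minor has the diatonic set Gm, Adim, Bb, Cm, D, Eb, F (with V from harmonic minor). Of the given chords, G–Bb–D = Gm, Bb–D–F = Bb, C–Eb–G–Bb = Cm7, D–F#–A = D and G–Bb–D–F = Gm7 are diatonic. G–B–D–F# is not: scale degree 1 in G minor carries Gm (i). In G major the chord on that degree is Gmaj7, so here it functions as Imaj7, borrowed from the parallel major. But C–E–G–B is foreign: the diatonic iv on degree 4 is Cm, whereas Cmaj7 comes from G major. It is labeled IVmaj7.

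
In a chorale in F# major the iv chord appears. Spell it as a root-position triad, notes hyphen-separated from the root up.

The root, B, is scale degree 4 — the same note in F# major and F# minor; only the chord quality changes. In F# minor the chord on B is B–D–F#.

B-D-F#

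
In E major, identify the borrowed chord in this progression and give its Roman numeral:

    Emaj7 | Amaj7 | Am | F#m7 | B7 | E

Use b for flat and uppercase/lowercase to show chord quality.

iv

E major has the diatonic set E, F#m, G#m, A, B, C#m, D#dim. Emaj7, Amaj7, F#m7, B7 and E are all diatonic. Am (A–C–E) is not: scale degree 4 in E major carries A (IV). In E minor the chord on that degree is Am, so here it functions as iv, borrowed from the parallel minor.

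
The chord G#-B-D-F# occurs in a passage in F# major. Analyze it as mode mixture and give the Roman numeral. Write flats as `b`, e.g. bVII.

G# is scale degree 2 in F# major. The diatonic chord on degree 2 would be G#m (ii), but G#–B–D–F# is the half-diminished-seventh chord from F# minor. As a borrowed chord it is labeled iiø7.

iiø7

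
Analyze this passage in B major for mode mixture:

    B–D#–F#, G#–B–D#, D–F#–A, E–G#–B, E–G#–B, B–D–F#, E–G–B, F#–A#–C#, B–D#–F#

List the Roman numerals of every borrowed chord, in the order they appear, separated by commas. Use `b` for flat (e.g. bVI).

B major has the diatonic set B, C#m, D#m, E, F#, G#m, A#dim. Of the given chords, B–D#–F# = B, G#–B–D# = G#m, E–G#–B = E and F#–A#–C# = F# are diatonic. D–F#–A doesn't fit — on degree 3 B major would have D#m (iii). D is the degree-3 chord of B minor, so it is the borrowed bIII. B–D–F# doesn't fit — on degree 1 B major would have B (I). Bm is the degree-1 chord of B minor, so it is the borrowed i. But E–G–B is foreign: the diatonic IV on degree 4 is E, whereas Em comes from B minor. It is labeled iv.

bIII, i, iv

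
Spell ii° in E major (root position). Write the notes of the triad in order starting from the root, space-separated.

F# A C

The root, F#, is scale degree 2 — the same note in E major and E minor; only the chord quality changes. In E minor the chord on F# is F#–A–C.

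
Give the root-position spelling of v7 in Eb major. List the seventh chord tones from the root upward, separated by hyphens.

The root, Bb, is scale degree 5 — the same note in Eb major and Eb minor; only the chord quality changes. Building the minor-seventh chord from the parallel minor on Bb: Bb–Db–F–Ab.

Bb-Db-F-Ab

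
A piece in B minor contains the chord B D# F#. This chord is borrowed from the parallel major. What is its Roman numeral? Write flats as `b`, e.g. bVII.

I

The root B is the diatonic 1st degree of B minor; the borrowing shows in the chord quality. B–D#–F# is a major chord — the form found in B major, not the diatonic i (Bm). Borrowed into B minor it is written I.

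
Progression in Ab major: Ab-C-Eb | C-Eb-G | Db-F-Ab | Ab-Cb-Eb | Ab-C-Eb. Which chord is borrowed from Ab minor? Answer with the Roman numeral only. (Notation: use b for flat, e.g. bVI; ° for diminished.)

i

In Ab major the diatonic chords are Ab, Bbm, Cm, Db, Eb, Fm, Gdim. Ab–C–Eb = Ab, C–Eb–G = Cm and Db–F–Ab = Db all belong to that set. Ab–Cb–Eb is not: scale degree 1 in Ab major carries Ab (I). In Ab minor the chord on that degree is Abm, so here it functions as i, borrowed from the parallel minor.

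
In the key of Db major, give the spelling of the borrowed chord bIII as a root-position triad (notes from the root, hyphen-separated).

Fb-Ab-Cb

bIII is built on the lowered scale degree 3. In Db major degree 3 is F; lowered it becomes Fb. Building the major chord from the parallel minor on Fb: Fb–Ab–Cb.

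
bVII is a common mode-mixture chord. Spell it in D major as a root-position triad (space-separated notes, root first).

bVII is built on the lowered scale degree 7. In D major degree 7 is C#; lowered it becomes C. Building the major chord from the parallel minor on C: C–E–G.

C E G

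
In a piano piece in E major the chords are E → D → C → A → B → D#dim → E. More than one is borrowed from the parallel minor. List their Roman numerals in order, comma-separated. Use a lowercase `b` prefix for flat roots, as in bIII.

bVII, bVI

The diatonic triads in E major are E, F#m, G#m, A, B, C#m, D#dim. Of the given chords, E, A, B and D#dim are diatonic. But D (D–F#–A) is foreign: the diatonic vii° on degree 7 is D#dim, whereas D comes from E minor. It is labeled bVII. But C (C–E–G) is foreign: the diatonic vi on degree 6 is C#m, whereas C comes from E minor. It is labeled bVI.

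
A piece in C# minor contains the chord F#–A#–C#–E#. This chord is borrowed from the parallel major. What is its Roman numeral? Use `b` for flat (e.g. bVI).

F# is scale degree 4 in C# minor. F#–A#–C#–E# is a major-seventh chord — the form found in C# major, not the diatonic iv (F#m). Borrowed into C# minor it is written IVmaj7.

IVmaj7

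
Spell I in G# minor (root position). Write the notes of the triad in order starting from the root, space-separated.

The root, G#, is scale degree 1 — the same note in G# minor and G# major; only the chord quality changes. Stacking thirds in G# major on G# gives G#–B#–D#.

G# B# D#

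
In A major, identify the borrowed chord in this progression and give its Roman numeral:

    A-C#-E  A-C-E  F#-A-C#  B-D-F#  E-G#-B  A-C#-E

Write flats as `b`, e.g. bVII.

In A major the diatonic chords are A, Bm, C#m, D, E, F#m, G#dim. Of the given chords, A–C#–E = A, F#–A–C# = F#m, B–D–F# = Bm and E–G#–B = E are diatonic. A–C–E doesn't fit — on degree 1 A major would have A (I). Am is the degree-1 chord of A minor, so it is the borrowed i.

i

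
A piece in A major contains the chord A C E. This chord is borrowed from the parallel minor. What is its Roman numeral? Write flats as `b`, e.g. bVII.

A is scale degree 1 in A major. A–C–E is a minor chord — the form found in A minor, not the diatonic I (A). Borrowed into A major it is written i.

i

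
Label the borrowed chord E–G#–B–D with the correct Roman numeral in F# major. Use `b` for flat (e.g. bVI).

E is the lowered form of scale degree 7 in F# major (the diatonic degree 7 is E#). E–G#–B–D is a dominant-seventh chord — the form found in F# minor, not the diatonic vii° (E#dim). Borrowed into F# major it is written bVII7.

bVII7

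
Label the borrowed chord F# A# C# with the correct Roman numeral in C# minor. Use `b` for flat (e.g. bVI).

IV

The root F# is the diatonic 4th degree of C# minor; the borrowing shows in the chord quality. F#–A#–C# is a major chord — the form found in C# major, not the diatonic iv (F#m). Borrowed into C# minor it is written IV.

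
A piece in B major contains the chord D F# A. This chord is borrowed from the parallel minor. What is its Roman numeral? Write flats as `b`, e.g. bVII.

bIII

The root D is the lowered 3rd scale degree — diatonically B major has D# there. D–F#–A is a major chord — the form found in B minor, not the diatonic iii (D#m). Borrowed into B major it is written bIII.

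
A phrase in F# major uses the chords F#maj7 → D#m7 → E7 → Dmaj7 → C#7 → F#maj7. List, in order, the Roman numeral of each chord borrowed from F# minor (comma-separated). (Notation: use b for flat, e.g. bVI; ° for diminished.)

In F# major the diatonic chords are F#, G#m, A#m, B, C#, D#m, E#dim. F#maj7, D#m7 and C#7 all belong to that set. E7 (E–G#–B–D) is not: scale degree 7 in F# major carries E#dim (vii°). In F# minor the chord on that degree is E7, so here it functions as bVII7, borrowed from the parallel minor. Dmaj7 (D–F#–A–C#) is not: scale degree 6 in F# major carries D#m (vi). In F# minor the chord on that degree is Dmaj7, so here it functions as bVImaj7, borrowed from the parallel minor.

bVII7, bVImaj7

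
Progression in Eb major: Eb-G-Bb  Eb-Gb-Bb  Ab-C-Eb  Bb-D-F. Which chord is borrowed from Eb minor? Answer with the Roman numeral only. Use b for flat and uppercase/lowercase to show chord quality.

i

In Eb major the diatonic chords are Eb, Fm, Gm, Ab, Bb, Cm, Ddim. Eb–G–Bb = Eb, Ab–C–Eb = Ab and Bb–D–F = Bb are all diatonic. But Eb–Gb–Bb is foreign: the diatonic I on degree 1 is Eb, whereas Ebm comes from Eb minor. It is labeled i.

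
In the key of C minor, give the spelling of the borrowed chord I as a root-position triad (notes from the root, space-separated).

C E G

The root, C, is scale degree 1 — the same note in C minor and C major; only the chord quality changes. Building the major chord from the parallel major on C: C–E–G.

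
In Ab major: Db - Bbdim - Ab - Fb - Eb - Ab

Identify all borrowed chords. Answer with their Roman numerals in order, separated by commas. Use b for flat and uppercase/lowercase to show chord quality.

In Ab major the diatonic chords are Ab, Bbm, Cm, Db, Eb, Fm, Gdim. Db, Ab and Eb are all diatonic. But Bbdim (Bb–Db–Fb) is foreign: the diatonic ii on degree 2 is Bbm, whereas Bbdim comes from Ab minor. It is labeled ii°. Fb (Fb–Ab–Cb) is not: scale degree 6 in Ab major carries Fm (vi). In Ab minor the chord on that degree is Fb, so here it functions as bVI, borrowed from the parallel minor.

ii°, bVI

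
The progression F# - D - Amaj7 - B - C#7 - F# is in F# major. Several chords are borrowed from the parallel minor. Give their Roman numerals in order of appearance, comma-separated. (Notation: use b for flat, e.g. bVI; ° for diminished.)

bVI, bIIImaj7

F# major has the diatonic set F#, G#m, A#m, B, C#, D#m, E#dim. F#, B and C#7 all belong to that set. D (D–F#–A) doesn't fit — on degree 6 F# major would have D#m (vi). D is the degree-6 chord of F# minor, so it is the borrowed bVI. But Amaj7 (A–C#–E–G#) is foreign: the diatonic iii on degree 3 is A#m, whereas Amaj7 comes from F# minor. It is labeled bIIImaj7.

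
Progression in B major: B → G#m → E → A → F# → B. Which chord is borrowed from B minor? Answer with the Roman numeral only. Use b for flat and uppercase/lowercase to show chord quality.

In B major the diatonic chords are B, C#m, D#m, E, F#, G#m, A#dim. B, G#m, E and F# are all diatonic. A (A–C#–E) is not: scale degree 7 in B major carries A#dim (vii°). In B minor the chord on that degree is A, so here it functions as bVII, borrowed from the parallel minor.

bVII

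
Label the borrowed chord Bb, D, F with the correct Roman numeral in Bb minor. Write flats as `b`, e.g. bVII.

Bb is scale degree 1 in Bb minor. Diatonically Bb minor has Bbm (i) on that degree; Bb–D–F is instead the major chord native to Bb major, so it takes the label I.

I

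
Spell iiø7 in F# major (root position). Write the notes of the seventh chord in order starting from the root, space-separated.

iiø7 is built on scale degree 2, which is G# in both F# major and its parallel. Stacking thirds in F# minor on G# gives G#–B–D–F#.

G# B D F#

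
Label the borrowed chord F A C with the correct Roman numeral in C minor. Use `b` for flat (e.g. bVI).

F is scale degree 4 in C minor. Diatonically C minor has Fm (iv) on that degree; F–A–C is instead the major chord native to C major, so it takes the label IV.

IV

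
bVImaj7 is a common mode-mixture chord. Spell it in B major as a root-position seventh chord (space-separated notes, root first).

G B D F#

Scale degree 6 in B major is G#. bVImaj7 uses the lowered form, G, taken from B minor. In B minor the chord on G is G–B–D–F#.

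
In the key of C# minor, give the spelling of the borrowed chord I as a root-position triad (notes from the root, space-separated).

C# E# G#

I is built on scale degree 1, which is C# in both C# minor and its parallel. In C# major the chord on C# is C#–E#–G#.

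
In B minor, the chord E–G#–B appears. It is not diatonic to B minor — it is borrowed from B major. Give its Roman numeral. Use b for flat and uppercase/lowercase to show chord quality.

IV

The root E is the diatonic 4th degree of B minor; the borrowing shows in the chord quality. Diatonically B minor has Em (iv) on that degree; E–G#–B is instead the major chord native to B major, so it takes the label IV.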